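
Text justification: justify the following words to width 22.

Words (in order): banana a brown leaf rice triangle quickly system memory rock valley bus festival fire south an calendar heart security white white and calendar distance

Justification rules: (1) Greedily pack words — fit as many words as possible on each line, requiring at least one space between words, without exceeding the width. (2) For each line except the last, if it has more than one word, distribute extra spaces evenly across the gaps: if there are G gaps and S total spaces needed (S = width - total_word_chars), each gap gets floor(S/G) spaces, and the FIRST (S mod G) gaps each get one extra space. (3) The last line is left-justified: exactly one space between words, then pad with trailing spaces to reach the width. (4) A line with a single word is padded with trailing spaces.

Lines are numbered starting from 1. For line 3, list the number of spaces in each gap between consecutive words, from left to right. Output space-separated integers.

Answer: 3 3

Derivation:
Line 1: ['banana', 'a', 'brown', 'leaf'] (min_width=19, slack=3)
Line 2: ['rice', 'triangle', 'quickly'] (min_width=21, slack=1)
Line 3: ['system', 'memory', 'rock'] (min_width=18, slack=4)
Line 4: ['valley', 'bus', 'festival'] (min_width=19, slack=3)
Line 5: ['fire', 'south', 'an', 'calendar'] (min_width=22, slack=0)
Line 6: ['heart', 'security', 'white'] (min_width=20, slack=2)
Line 7: ['white', 'and', 'calendar'] (min_width=18, slack=4)
Line 8: ['distance'] (min_width=8, slack=14)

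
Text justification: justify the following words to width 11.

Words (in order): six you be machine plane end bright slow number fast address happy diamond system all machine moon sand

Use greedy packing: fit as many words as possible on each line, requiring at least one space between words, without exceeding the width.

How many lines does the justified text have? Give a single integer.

Line 1: ['six', 'you', 'be'] (min_width=10, slack=1)
Line 2: ['machine'] (min_width=7, slack=4)
Line 3: ['plane', 'end'] (min_width=9, slack=2)
Line 4: ['bright', 'slow'] (min_width=11, slack=0)
Line 5: ['number', 'fast'] (min_width=11, slack=0)
Line 6: ['address'] (min_width=7, slack=4)
Line 7: ['happy'] (min_width=5, slack=6)
Line 8: ['diamond'] (min_width=7, slack=4)
Line 9: ['system', 'all'] (min_width=10, slack=1)
Line 10: ['machine'] (min_width=7, slack=4)
Line 11: ['moon', 'sand'] (min_width=9, slack=2)
Total lines: 11

Answer: 11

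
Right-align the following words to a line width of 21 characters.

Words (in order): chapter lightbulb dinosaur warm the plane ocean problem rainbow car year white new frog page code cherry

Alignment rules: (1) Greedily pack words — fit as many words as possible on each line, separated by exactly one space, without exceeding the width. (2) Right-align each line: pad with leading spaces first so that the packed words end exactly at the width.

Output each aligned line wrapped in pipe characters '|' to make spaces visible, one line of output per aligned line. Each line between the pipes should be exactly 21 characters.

Line 1: ['chapter', 'lightbulb'] (min_width=17, slack=4)
Line 2: ['dinosaur', 'warm', 'the'] (min_width=17, slack=4)
Line 3: ['plane', 'ocean', 'problem'] (min_width=19, slack=2)
Line 4: ['rainbow', 'car', 'year'] (min_width=16, slack=5)
Line 5: ['white', 'new', 'frog', 'page'] (min_width=19, slack=2)
Line 6: ['code', 'cherry'] (min_width=11, slack=10)

Answer: |    chapter lightbulb|
|    dinosaur warm the|
|  plane ocean problem|
|     rainbow car year|
|  white new frog page|
|          code cherry|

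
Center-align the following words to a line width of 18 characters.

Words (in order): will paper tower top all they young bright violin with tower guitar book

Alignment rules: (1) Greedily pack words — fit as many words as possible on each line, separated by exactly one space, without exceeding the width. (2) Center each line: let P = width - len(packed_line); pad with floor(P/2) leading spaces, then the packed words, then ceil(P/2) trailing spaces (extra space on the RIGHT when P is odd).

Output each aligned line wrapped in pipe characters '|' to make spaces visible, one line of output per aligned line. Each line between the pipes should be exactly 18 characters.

Line 1: ['will', 'paper', 'tower'] (min_width=16, slack=2)
Line 2: ['top', 'all', 'they', 'young'] (min_width=18, slack=0)
Line 3: ['bright', 'violin', 'with'] (min_width=18, slack=0)
Line 4: ['tower', 'guitar', 'book'] (min_width=17, slack=1)

Answer: | will paper tower |
|top all they young|
|bright violin with|
|tower guitar book |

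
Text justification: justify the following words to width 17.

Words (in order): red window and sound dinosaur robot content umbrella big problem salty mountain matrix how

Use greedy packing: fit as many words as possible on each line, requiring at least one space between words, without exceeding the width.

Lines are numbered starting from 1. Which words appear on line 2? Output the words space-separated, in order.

Answer: sound dinosaur

Derivation:
Line 1: ['red', 'window', 'and'] (min_width=14, slack=3)
Line 2: ['sound', 'dinosaur'] (min_width=14, slack=3)
Line 3: ['robot', 'content'] (min_width=13, slack=4)
Line 4: ['umbrella', 'big'] (min_width=12, slack=5)
Line 5: ['problem', 'salty'] (min_width=13, slack=4)
Line 6: ['mountain', 'matrix'] (min_width=15, slack=2)
Line 7: ['how'] (min_width=3, slack=14)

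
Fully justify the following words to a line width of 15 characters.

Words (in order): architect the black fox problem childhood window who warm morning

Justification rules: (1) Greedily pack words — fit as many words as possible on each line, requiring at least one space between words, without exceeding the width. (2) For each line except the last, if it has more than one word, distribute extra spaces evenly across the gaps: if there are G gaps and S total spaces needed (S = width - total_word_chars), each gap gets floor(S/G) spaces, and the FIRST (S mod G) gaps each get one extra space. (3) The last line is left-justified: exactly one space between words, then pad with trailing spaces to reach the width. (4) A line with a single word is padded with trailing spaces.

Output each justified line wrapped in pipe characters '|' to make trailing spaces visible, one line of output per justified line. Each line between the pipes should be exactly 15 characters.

Answer: |architect   the|
|black       fox|
|problem        |
|childhood      |
|window who warm|
|morning        |

Derivation:
Line 1: ['architect', 'the'] (min_width=13, slack=2)
Line 2: ['black', 'fox'] (min_width=9, slack=6)
Line 3: ['problem'] (min_width=7, slack=8)
Line 4: ['childhood'] (min_width=9, slack=6)
Line 5: ['window', 'who', 'warm'] (min_width=15, slack=0)
Line 6: ['morning'] (min_width=7, slack=8)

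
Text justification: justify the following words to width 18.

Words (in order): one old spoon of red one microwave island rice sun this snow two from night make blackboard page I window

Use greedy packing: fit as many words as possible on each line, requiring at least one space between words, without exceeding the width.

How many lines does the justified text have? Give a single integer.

Answer: 7

Derivation:
Line 1: ['one', 'old', 'spoon', 'of'] (min_width=16, slack=2)
Line 2: ['red', 'one', 'microwave'] (min_width=17, slack=1)
Line 3: ['island', 'rice', 'sun'] (min_width=15, slack=3)
Line 4: ['this', 'snow', 'two', 'from'] (min_width=18, slack=0)
Line 5: ['night', 'make'] (min_width=10, slack=8)
Line 6: ['blackboard', 'page', 'I'] (min_width=17, slack=1)
Line 7: ['window'] (min_width=6, slack=12)
Total lines: 7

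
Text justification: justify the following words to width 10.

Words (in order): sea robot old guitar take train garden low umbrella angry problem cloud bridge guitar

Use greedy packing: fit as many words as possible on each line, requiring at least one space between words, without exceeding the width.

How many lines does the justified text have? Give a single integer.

Answer: 10

Derivation:
Line 1: ['sea', 'robot'] (min_width=9, slack=1)
Line 2: ['old', 'guitar'] (min_width=10, slack=0)
Line 3: ['take', 'train'] (min_width=10, slack=0)
Line 4: ['garden', 'low'] (min_width=10, slack=0)
Line 5: ['umbrella'] (min_width=8, slack=2)
Line 6: ['angry'] (min_width=5, slack=5)
Line 7: ['problem'] (min_width=7, slack=3)
Line 8: ['cloud'] (min_width=5, slack=5)
Line 9: ['bridge'] (min_width=6, slack=4)
Line 10: ['guitar'] (min_width=6, slack=4)
Total lines: 10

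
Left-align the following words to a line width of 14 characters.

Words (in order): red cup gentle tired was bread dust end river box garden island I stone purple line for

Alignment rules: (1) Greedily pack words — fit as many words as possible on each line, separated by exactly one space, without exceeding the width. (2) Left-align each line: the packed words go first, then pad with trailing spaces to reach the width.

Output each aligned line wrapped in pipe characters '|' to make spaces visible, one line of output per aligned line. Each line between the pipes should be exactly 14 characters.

Line 1: ['red', 'cup', 'gentle'] (min_width=14, slack=0)
Line 2: ['tired', 'was'] (min_width=9, slack=5)
Line 3: ['bread', 'dust', 'end'] (min_width=14, slack=0)
Line 4: ['river', 'box'] (min_width=9, slack=5)
Line 5: ['garden', 'island'] (min_width=13, slack=1)
Line 6: ['I', 'stone', 'purple'] (min_width=14, slack=0)
Line 7: ['line', 'for'] (min_width=8, slack=6)

Answer: |red cup gentle|
|tired was     |
|bread dust end|
|river box     |
|garden island |
|I stone purple|
|line for      |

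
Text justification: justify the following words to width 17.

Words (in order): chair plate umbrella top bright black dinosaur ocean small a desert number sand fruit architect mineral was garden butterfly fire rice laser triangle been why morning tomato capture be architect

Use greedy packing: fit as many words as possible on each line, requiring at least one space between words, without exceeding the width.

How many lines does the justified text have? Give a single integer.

Line 1: ['chair', 'plate'] (min_width=11, slack=6)
Line 2: ['umbrella', 'top'] (min_width=12, slack=5)
Line 3: ['bright', 'black'] (min_width=12, slack=5)
Line 4: ['dinosaur', 'ocean'] (min_width=14, slack=3)
Line 5: ['small', 'a', 'desert'] (min_width=14, slack=3)
Line 6: ['number', 'sand', 'fruit'] (min_width=17, slack=0)
Line 7: ['architect', 'mineral'] (min_width=17, slack=0)
Line 8: ['was', 'garden'] (min_width=10, slack=7)
Line 9: ['butterfly', 'fire'] (min_width=14, slack=3)
Line 10: ['rice', 'laser'] (min_width=10, slack=7)
Line 11: ['triangle', 'been', 'why'] (min_width=17, slack=0)
Line 12: ['morning', 'tomato'] (min_width=14, slack=3)
Line 13: ['capture', 'be'] (min_width=10, slack=7)
Line 14: ['architect'] (min_width=9, slack=8)
Total lines: 14

Answer: 14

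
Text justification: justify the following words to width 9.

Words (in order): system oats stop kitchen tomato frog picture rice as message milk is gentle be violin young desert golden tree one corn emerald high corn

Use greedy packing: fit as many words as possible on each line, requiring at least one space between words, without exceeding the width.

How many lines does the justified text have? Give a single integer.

Answer: 18

Derivation:
Line 1: ['system'] (min_width=6, slack=3)
Line 2: ['oats', 'stop'] (min_width=9, slack=0)
Line 3: ['kitchen'] (min_width=7, slack=2)
Line 4: ['tomato'] (min_width=6, slack=3)
Line 5: ['frog'] (min_width=4, slack=5)
Line 6: ['picture'] (min_width=7, slack=2)
Line 7: ['rice', 'as'] (min_width=7, slack=2)
Line 8: ['message'] (min_width=7, slack=2)
Line 9: ['milk', 'is'] (min_width=7, slack=2)
Line 10: ['gentle', 'be'] (min_width=9, slack=0)
Line 11: ['violin'] (min_width=6, slack=3)
Line 12: ['young'] (min_width=5, slack=4)
Line 13: ['desert'] (min_width=6, slack=3)
Line 14: ['golden'] (min_width=6, slack=3)
Line 15: ['tree', 'one'] (min_width=8, slack=1)
Line 16: ['corn'] (min_width=4, slack=5)
Line 17: ['emerald'] (min_width=7, slack=2)
Line 18: ['high', 'corn'] (min_width=9, slack=0)
Total lines: 18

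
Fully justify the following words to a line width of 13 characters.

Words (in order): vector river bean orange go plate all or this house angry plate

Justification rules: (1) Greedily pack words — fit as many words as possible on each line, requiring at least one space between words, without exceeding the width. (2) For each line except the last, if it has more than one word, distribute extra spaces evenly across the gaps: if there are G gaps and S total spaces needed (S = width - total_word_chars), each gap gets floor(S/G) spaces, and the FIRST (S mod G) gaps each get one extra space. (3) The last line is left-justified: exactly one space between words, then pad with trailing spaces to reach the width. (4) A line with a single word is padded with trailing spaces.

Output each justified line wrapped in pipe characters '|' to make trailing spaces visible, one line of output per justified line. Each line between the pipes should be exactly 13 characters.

Answer: |vector  river|
|bean   orange|
|go  plate all|
|or this house|
|angry plate  |

Derivation:
Line 1: ['vector', 'river'] (min_width=12, slack=1)
Line 2: ['bean', 'orange'] (min_width=11, slack=2)
Line 3: ['go', 'plate', 'all'] (min_width=12, slack=1)
Line 4: ['or', 'this', 'house'] (min_width=13, slack=0)
Line 5: ['angry', 'plate'] (min_width=11, slack=2)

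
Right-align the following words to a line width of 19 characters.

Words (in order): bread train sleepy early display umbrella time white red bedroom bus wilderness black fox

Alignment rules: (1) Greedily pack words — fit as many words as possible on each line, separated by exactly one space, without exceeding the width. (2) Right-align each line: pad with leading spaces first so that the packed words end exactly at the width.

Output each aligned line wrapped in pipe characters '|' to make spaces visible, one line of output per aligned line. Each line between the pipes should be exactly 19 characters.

Answer: | bread train sleepy|
|      early display|
|umbrella time white|
|    red bedroom bus|
|   wilderness black|
|                fox|

Derivation:
Line 1: ['bread', 'train', 'sleepy'] (min_width=18, slack=1)
Line 2: ['early', 'display'] (min_width=13, slack=6)
Line 3: ['umbrella', 'time', 'white'] (min_width=19, slack=0)
Line 4: ['red', 'bedroom', 'bus'] (min_width=15, slack=4)
Line 5: ['wilderness', 'black'] (min_width=16, slack=3)
Line 6: ['fox'] (min_width=3, slack=16)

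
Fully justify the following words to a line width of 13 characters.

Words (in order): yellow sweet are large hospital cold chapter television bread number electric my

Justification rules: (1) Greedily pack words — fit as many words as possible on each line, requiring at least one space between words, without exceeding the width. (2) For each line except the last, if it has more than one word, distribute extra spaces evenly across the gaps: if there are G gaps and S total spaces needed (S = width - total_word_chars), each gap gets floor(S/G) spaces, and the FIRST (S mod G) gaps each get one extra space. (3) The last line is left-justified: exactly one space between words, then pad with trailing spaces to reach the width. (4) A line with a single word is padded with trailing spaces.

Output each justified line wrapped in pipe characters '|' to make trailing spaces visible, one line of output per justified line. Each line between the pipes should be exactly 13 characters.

Line 1: ['yellow', 'sweet'] (min_width=12, slack=1)
Line 2: ['are', 'large'] (min_width=9, slack=4)
Line 3: ['hospital', 'cold'] (min_width=13, slack=0)
Line 4: ['chapter'] (min_width=7, slack=6)
Line 5: ['television'] (min_width=10, slack=3)
Line 6: ['bread', 'number'] (min_width=12, slack=1)
Line 7: ['electric', 'my'] (min_width=11, slack=2)

Answer: |yellow  sweet|
|are     large|
|hospital cold|
|chapter      |
|television   |
|bread  number|
|electric my  |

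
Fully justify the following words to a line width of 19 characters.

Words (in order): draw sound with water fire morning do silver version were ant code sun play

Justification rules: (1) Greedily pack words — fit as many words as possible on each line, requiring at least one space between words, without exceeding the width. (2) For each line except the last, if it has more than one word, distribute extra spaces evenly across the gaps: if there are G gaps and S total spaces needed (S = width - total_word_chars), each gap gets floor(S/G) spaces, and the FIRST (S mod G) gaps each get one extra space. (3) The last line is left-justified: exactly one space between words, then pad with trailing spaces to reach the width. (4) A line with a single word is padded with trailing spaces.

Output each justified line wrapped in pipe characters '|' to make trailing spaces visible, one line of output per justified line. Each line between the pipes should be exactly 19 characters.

Answer: |draw   sound   with|
|water  fire morning|
|do  silver  version|
|were  ant  code sun|
|play               |

Derivation:
Line 1: ['draw', 'sound', 'with'] (min_width=15, slack=4)
Line 2: ['water', 'fire', 'morning'] (min_width=18, slack=1)
Line 3: ['do', 'silver', 'version'] (min_width=17, slack=2)
Line 4: ['were', 'ant', 'code', 'sun'] (min_width=17, slack=2)
Line 5: ['play'] (min_width=4, slack=15)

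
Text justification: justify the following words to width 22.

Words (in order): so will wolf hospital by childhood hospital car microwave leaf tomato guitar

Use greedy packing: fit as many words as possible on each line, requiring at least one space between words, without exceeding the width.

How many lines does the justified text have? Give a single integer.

Answer: 4

Derivation:
Line 1: ['so', 'will', 'wolf', 'hospital'] (min_width=21, slack=1)
Line 2: ['by', 'childhood', 'hospital'] (min_width=21, slack=1)
Line 3: ['car', 'microwave', 'leaf'] (min_width=18, slack=4)
Line 4: ['tomato', 'guitar'] (min_width=13, slack=9)
Total lines: 4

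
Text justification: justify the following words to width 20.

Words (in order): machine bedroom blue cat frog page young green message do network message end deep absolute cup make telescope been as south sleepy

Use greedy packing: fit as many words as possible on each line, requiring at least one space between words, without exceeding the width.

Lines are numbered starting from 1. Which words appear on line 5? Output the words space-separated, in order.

Line 1: ['machine', 'bedroom', 'blue'] (min_width=20, slack=0)
Line 2: ['cat', 'frog', 'page', 'young'] (min_width=19, slack=1)
Line 3: ['green', 'message', 'do'] (min_width=16, slack=4)
Line 4: ['network', 'message', 'end'] (min_width=19, slack=1)
Line 5: ['deep', 'absolute', 'cup'] (min_width=17, slack=3)
Line 6: ['make', 'telescope', 'been'] (min_width=19, slack=1)
Line 7: ['as', 'south', 'sleepy'] (min_width=15, slack=5)

Answer: deep absolute cup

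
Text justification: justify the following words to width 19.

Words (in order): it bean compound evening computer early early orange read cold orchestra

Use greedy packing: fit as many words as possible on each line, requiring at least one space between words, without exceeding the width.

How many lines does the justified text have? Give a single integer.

Answer: 4

Derivation:
Line 1: ['it', 'bean', 'compound'] (min_width=16, slack=3)
Line 2: ['evening', 'computer'] (min_width=16, slack=3)
Line 3: ['early', 'early', 'orange'] (min_width=18, slack=1)
Line 4: ['read', 'cold', 'orchestra'] (min_width=19, slack=0)
Total lines: 4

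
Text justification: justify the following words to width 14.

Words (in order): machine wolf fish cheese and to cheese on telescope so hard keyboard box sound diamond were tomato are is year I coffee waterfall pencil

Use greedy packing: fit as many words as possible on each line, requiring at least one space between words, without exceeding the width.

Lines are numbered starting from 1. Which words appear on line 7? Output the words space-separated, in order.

Line 1: ['machine', 'wolf'] (min_width=12, slack=2)
Line 2: ['fish', 'cheese'] (min_width=11, slack=3)
Line 3: ['and', 'to', 'cheese'] (min_width=13, slack=1)
Line 4: ['on', 'telescope'] (min_width=12, slack=2)
Line 5: ['so', 'hard'] (min_width=7, slack=7)
Line 6: ['keyboard', 'box'] (min_width=12, slack=2)
Line 7: ['sound', 'diamond'] (min_width=13, slack=1)
Line 8: ['were', 'tomato'] (min_width=11, slack=3)
Line 9: ['are', 'is', 'year', 'I'] (min_width=13, slack=1)
Line 10: ['coffee'] (min_width=6, slack=8)
Line 11: ['waterfall'] (min_width=9, slack=5)
Line 12: ['pencil'] (min_width=6, slack=8)

Answer: sound diamond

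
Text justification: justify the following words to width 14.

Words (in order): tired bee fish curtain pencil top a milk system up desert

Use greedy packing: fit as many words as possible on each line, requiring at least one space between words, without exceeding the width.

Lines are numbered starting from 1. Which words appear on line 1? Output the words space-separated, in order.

Answer: tired bee fish

Derivation:
Line 1: ['tired', 'bee', 'fish'] (min_width=14, slack=0)
Line 2: ['curtain', 'pencil'] (min_width=14, slack=0)
Line 3: ['top', 'a', 'milk'] (min_width=10, slack=4)
Line 4: ['system', 'up'] (min_width=9, slack=5)
Line 5: ['desert'] (min_width=6, slack=8)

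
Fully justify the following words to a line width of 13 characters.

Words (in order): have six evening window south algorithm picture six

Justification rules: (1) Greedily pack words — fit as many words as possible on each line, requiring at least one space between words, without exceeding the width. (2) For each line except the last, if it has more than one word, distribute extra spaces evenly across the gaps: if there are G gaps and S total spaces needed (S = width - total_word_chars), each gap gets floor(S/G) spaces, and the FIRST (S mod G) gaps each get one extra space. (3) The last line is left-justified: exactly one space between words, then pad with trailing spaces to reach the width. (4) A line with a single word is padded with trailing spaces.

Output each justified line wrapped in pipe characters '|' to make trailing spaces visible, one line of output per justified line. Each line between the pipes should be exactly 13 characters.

Answer: |have      six|
|evening      |
|window  south|
|algorithm    |
|picture six  |

Derivation:
Line 1: ['have', 'six'] (min_width=8, slack=5)
Line 2: ['evening'] (min_width=7, slack=6)
Line 3: ['window', 'south'] (min_width=12, slack=1)
Line 4: ['algorithm'] (min_width=9, slack=4)
Line 5: ['picture', 'six'] (min_width=11, slack=2)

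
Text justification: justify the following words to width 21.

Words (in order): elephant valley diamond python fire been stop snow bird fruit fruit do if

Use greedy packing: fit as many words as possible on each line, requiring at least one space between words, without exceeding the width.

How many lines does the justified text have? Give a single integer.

Answer: 4

Derivation:
Line 1: ['elephant', 'valley'] (min_width=15, slack=6)
Line 2: ['diamond', 'python', 'fire'] (min_width=19, slack=2)
Line 3: ['been', 'stop', 'snow', 'bird'] (min_width=19, slack=2)
Line 4: ['fruit', 'fruit', 'do', 'if'] (min_width=17, slack=4)
Total lines: 4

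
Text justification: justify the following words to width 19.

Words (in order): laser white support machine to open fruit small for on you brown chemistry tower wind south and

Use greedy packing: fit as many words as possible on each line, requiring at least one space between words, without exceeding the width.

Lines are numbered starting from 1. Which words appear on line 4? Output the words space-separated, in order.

Line 1: ['laser', 'white', 'support'] (min_width=19, slack=0)
Line 2: ['machine', 'to', 'open'] (min_width=15, slack=4)
Line 3: ['fruit', 'small', 'for', 'on'] (min_width=18, slack=1)
Line 4: ['you', 'brown', 'chemistry'] (min_width=19, slack=0)
Line 5: ['tower', 'wind', 'south'] (min_width=16, slack=3)
Line 6: ['and'] (min_width=3, slack=16)

Answer: you brown chemistry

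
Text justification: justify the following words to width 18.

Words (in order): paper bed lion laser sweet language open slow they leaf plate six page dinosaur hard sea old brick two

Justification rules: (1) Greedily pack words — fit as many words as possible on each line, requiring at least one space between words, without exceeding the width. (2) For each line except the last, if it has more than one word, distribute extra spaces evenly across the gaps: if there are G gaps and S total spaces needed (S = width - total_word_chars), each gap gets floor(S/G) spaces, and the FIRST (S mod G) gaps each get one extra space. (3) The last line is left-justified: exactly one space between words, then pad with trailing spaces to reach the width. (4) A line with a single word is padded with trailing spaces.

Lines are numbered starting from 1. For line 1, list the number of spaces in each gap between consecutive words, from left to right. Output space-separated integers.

Answer: 3 3

Derivation:
Line 1: ['paper', 'bed', 'lion'] (min_width=14, slack=4)
Line 2: ['laser', 'sweet'] (min_width=11, slack=7)
Line 3: ['language', 'open', 'slow'] (min_width=18, slack=0)
Line 4: ['they', 'leaf', 'plate'] (min_width=15, slack=3)
Line 5: ['six', 'page', 'dinosaur'] (min_width=17, slack=1)
Line 6: ['hard', 'sea', 'old', 'brick'] (min_width=18, slack=0)
Line 7: ['two'] (min_width=3, slack=15)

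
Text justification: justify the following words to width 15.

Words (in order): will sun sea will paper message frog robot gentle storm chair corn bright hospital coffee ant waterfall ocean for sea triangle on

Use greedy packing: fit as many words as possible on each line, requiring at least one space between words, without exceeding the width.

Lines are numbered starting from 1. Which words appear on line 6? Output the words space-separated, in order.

Answer: corn bright

Derivation:
Line 1: ['will', 'sun', 'sea'] (min_width=12, slack=3)
Line 2: ['will', 'paper'] (min_width=10, slack=5)
Line 3: ['message', 'frog'] (min_width=12, slack=3)
Line 4: ['robot', 'gentle'] (min_width=12, slack=3)
Line 5: ['storm', 'chair'] (min_width=11, slack=4)
Line 6: ['corn', 'bright'] (min_width=11, slack=4)
Line 7: ['hospital', 'coffee'] (min_width=15, slack=0)
Line 8: ['ant', 'waterfall'] (min_width=13, slack=2)
Line 9: ['ocean', 'for', 'sea'] (min_width=13, slack=2)
Line 10: ['triangle', 'on'] (min_width=11, slack=4)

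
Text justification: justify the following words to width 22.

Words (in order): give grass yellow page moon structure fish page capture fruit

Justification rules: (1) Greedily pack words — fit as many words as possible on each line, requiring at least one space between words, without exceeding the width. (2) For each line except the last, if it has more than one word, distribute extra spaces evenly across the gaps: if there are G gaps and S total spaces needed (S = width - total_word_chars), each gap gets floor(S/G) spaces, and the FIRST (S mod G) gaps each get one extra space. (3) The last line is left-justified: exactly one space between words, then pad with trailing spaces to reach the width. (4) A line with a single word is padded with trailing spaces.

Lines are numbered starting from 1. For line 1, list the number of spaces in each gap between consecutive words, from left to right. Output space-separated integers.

Line 1: ['give', 'grass', 'yellow', 'page'] (min_width=22, slack=0)
Line 2: ['moon', 'structure', 'fish'] (min_width=19, slack=3)
Line 3: ['page', 'capture', 'fruit'] (min_width=18, slack=4)

Answer: 1 1 1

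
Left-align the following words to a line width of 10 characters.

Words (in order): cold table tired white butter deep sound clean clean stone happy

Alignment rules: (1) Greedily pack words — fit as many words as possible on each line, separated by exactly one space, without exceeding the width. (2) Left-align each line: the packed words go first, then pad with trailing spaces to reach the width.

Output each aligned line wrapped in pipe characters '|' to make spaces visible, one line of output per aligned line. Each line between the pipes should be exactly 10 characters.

Answer: |cold table|
|tired     |
|white     |
|butter    |
|deep sound|
|clean     |
|clean     |
|stone     |
|happy     |

Derivation:
Line 1: ['cold', 'table'] (min_width=10, slack=0)
Line 2: ['tired'] (min_width=5, slack=5)
Line 3: ['white'] (min_width=5, slack=5)
Line 4: ['butter'] (min_width=6, slack=4)
Line 5: ['deep', 'sound'] (min_width=10, slack=0)
Line 6: ['clean'] (min_width=5, slack=5)
Line 7: ['clean'] (min_width=5, slack=5)
Line 8: ['stone'] (min_width=5, slack=5)
Line 9: ['happy'] (min_width=5, slack=5)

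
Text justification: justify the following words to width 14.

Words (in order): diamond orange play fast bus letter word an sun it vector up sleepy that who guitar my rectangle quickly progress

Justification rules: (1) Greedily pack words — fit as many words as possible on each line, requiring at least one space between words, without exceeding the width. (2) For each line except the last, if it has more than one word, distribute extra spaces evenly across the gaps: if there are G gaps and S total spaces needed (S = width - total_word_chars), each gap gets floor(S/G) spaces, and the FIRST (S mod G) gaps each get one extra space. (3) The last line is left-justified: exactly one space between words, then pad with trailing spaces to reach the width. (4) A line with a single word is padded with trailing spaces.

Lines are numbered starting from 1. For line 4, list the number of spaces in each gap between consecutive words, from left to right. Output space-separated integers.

Answer: 2 1

Derivation:
Line 1: ['diamond', 'orange'] (min_width=14, slack=0)
Line 2: ['play', 'fast', 'bus'] (min_width=13, slack=1)
Line 3: ['letter', 'word', 'an'] (min_width=14, slack=0)
Line 4: ['sun', 'it', 'vector'] (min_width=13, slack=1)
Line 5: ['up', 'sleepy', 'that'] (min_width=14, slack=0)
Line 6: ['who', 'guitar', 'my'] (min_width=13, slack=1)
Line 7: ['rectangle'] (min_width=9, slack=5)
Line 8: ['quickly'] (min_width=7, slack=7)
Line 9: ['progress'] (min_width=8, slack=6)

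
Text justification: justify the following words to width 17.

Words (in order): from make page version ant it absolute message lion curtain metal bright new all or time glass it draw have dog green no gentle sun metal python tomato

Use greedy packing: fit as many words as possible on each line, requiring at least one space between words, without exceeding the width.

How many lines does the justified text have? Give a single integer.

Answer: 10

Derivation:
Line 1: ['from', 'make', 'page'] (min_width=14, slack=3)
Line 2: ['version', 'ant', 'it'] (min_width=14, slack=3)
Line 3: ['absolute', 'message'] (min_width=16, slack=1)
Line 4: ['lion', 'curtain'] (min_width=12, slack=5)
Line 5: ['metal', 'bright', 'new'] (min_width=16, slack=1)
Line 6: ['all', 'or', 'time', 'glass'] (min_width=17, slack=0)
Line 7: ['it', 'draw', 'have', 'dog'] (min_width=16, slack=1)
Line 8: ['green', 'no', 'gentle'] (min_width=15, slack=2)
Line 9: ['sun', 'metal', 'python'] (min_width=16, slack=1)
Line 10: ['tomato'] (min_width=6, slack=11)
Total lines: 10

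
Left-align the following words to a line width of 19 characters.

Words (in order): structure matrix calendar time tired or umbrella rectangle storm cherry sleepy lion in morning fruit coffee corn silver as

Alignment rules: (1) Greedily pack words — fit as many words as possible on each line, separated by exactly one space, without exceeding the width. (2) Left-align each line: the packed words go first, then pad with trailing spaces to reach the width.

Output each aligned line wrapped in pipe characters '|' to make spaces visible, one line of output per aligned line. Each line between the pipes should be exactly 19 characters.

Line 1: ['structure', 'matrix'] (min_width=16, slack=3)
Line 2: ['calendar', 'time', 'tired'] (min_width=19, slack=0)
Line 3: ['or', 'umbrella'] (min_width=11, slack=8)
Line 4: ['rectangle', 'storm'] (min_width=15, slack=4)
Line 5: ['cherry', 'sleepy', 'lion'] (min_width=18, slack=1)
Line 6: ['in', 'morning', 'fruit'] (min_width=16, slack=3)
Line 7: ['coffee', 'corn', 'silver'] (min_width=18, slack=1)
Line 8: ['as'] (min_width=2, slack=17)

Answer: |structure matrix   |
|calendar time tired|
|or umbrella        |
|rectangle storm    |
|cherry sleepy lion |
|in morning fruit   |
|coffee corn silver |
|as                 |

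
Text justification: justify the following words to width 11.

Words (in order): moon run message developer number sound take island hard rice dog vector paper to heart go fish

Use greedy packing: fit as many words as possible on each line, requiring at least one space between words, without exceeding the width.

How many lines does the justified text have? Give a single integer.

Answer: 11

Derivation:
Line 1: ['moon', 'run'] (min_width=8, slack=3)
Line 2: ['message'] (min_width=7, slack=4)
Line 3: ['developer'] (min_width=9, slack=2)
Line 4: ['number'] (min_width=6, slack=5)
Line 5: ['sound', 'take'] (min_width=10, slack=1)
Line 6: ['island', 'hard'] (min_width=11, slack=0)
Line 7: ['rice', 'dog'] (min_width=8, slack=3)
Line 8: ['vector'] (min_width=6, slack=5)
Line 9: ['paper', 'to'] (min_width=8, slack=3)
Line 10: ['heart', 'go'] (min_width=8, slack=3)
Line 11: ['fish'] (min_width=4, slack=7)
Total lines: 11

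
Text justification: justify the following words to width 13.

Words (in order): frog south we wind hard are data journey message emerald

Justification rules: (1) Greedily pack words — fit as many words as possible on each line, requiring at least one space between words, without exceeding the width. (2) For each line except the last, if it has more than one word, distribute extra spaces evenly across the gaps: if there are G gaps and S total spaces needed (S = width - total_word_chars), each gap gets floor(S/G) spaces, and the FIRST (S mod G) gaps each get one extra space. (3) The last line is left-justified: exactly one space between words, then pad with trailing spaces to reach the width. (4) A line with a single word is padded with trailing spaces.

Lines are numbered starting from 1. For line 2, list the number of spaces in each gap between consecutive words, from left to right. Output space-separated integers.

Answer: 1 1

Derivation:
Line 1: ['frog', 'south', 'we'] (min_width=13, slack=0)
Line 2: ['wind', 'hard', 'are'] (min_width=13, slack=0)
Line 3: ['data', 'journey'] (min_width=12, slack=1)
Line 4: ['message'] (min_width=7, slack=6)
Line 5: ['emerald'] (min_width=7, slack=6)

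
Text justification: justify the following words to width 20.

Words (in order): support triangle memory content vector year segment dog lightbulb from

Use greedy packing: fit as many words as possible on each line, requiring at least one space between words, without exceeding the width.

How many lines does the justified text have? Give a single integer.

Answer: 4

Derivation:
Line 1: ['support', 'triangle'] (min_width=16, slack=4)
Line 2: ['memory', 'content'] (min_width=14, slack=6)
Line 3: ['vector', 'year', 'segment'] (min_width=19, slack=1)
Line 4: ['dog', 'lightbulb', 'from'] (min_width=18, slack=2)
Total lines: 4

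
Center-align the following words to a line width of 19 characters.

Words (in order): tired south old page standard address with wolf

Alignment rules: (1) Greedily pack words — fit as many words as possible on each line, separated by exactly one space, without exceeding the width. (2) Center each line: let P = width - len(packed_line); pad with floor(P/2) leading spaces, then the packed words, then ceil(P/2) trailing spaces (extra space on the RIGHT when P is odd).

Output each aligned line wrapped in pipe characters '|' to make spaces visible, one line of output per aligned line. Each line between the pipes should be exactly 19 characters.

Answer: |  tired south old  |
|   page standard   |
| address with wolf |

Derivation:
Line 1: ['tired', 'south', 'old'] (min_width=15, slack=4)
Line 2: ['page', 'standard'] (min_width=13, slack=6)
Line 3: ['address', 'with', 'wolf'] (min_width=17, slack=2)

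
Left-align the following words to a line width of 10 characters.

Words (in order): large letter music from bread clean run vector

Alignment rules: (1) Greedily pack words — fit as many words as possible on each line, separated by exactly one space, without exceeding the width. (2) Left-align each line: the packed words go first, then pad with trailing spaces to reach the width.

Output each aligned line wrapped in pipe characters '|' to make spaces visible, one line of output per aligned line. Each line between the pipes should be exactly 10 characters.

Answer: |large     |
|letter    |
|music from|
|bread     |
|clean run |
|vector    |

Derivation:
Line 1: ['large'] (min_width=5, slack=5)
Line 2: ['letter'] (min_width=6, slack=4)
Line 3: ['music', 'from'] (min_width=10, slack=0)
Line 4: ['bread'] (min_width=5, slack=5)
Line 5: ['clean', 'run'] (min_width=9, slack=1)
Line 6: ['vector'] (min_width=6, slack=4)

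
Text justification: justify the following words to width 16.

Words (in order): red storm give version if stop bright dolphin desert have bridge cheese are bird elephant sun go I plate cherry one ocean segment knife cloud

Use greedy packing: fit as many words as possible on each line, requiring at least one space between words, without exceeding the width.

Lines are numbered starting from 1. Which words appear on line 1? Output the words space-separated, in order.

Line 1: ['red', 'storm', 'give'] (min_width=14, slack=2)
Line 2: ['version', 'if', 'stop'] (min_width=15, slack=1)
Line 3: ['bright', 'dolphin'] (min_width=14, slack=2)
Line 4: ['desert', 'have'] (min_width=11, slack=5)
Line 5: ['bridge', 'cheese'] (min_width=13, slack=3)
Line 6: ['are', 'bird'] (min_width=8, slack=8)
Line 7: ['elephant', 'sun', 'go'] (min_width=15, slack=1)
Line 8: ['I', 'plate', 'cherry'] (min_width=14, slack=2)
Line 9: ['one', 'ocean'] (min_width=9, slack=7)
Line 10: ['segment', 'knife'] (min_width=13, slack=3)
Line 11: ['cloud'] (min_width=5, slack=11)

Answer: red storm give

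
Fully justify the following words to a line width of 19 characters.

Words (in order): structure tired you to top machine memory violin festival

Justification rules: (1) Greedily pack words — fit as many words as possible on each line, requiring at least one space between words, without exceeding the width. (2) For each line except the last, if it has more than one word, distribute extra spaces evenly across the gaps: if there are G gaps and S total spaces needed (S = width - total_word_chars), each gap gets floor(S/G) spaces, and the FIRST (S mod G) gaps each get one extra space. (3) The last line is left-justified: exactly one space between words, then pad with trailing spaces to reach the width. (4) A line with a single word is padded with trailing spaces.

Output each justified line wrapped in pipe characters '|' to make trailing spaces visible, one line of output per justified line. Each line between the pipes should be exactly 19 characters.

Answer: |structure tired you|
|to    top   machine|
|memory       violin|
|festival           |

Derivation:
Line 1: ['structure', 'tired', 'you'] (min_width=19, slack=0)
Line 2: ['to', 'top', 'machine'] (min_width=14, slack=5)
Line 3: ['memory', 'violin'] (min_width=13, slack=6)
Line 4: ['festival'] (min_width=8, slack=11)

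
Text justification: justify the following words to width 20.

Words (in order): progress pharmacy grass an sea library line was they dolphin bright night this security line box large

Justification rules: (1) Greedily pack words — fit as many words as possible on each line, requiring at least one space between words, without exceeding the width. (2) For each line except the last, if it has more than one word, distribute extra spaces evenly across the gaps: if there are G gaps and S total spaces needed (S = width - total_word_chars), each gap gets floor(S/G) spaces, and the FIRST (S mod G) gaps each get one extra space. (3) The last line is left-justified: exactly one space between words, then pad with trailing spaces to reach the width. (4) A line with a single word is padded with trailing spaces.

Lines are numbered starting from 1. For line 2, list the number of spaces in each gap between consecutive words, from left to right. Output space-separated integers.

Line 1: ['progress', 'pharmacy'] (min_width=17, slack=3)
Line 2: ['grass', 'an', 'sea', 'library'] (min_width=20, slack=0)
Line 3: ['line', 'was', 'they'] (min_width=13, slack=7)
Line 4: ['dolphin', 'bright', 'night'] (min_width=20, slack=0)
Line 5: ['this', 'security', 'line'] (min_width=18, slack=2)
Line 6: ['box', 'large'] (min_width=9, slack=11)

Answer: 1 1 1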